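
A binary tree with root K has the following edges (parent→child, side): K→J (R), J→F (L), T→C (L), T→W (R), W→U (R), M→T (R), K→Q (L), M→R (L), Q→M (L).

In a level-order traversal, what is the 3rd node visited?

Level-order visits nodes level by level from the root, left to right within each level.
Level 0: K
Level 1: Q, J
Level 2: M, F
Level 3: R, T
Level 4: C, W
Level 5: U
Full level-order sequence: K, Q, J, M, F, R, T, C, W, U.

J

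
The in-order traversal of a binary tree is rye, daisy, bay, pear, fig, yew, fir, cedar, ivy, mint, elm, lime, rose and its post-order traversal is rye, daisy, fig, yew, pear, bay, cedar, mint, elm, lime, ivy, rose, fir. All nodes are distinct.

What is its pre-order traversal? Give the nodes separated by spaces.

The last element of post-order is the root; it splits in-order into left and right subtrees.
Root fir: left subtree has 6 nodes {rye, daisy, bay, pear, fig, yew}, right has 6 {cedar, ivy, mint, elm, lime, rose}.
  Root bay: left subtree has 2 nodes {rye, daisy}, right has 3 {pear, fig, yew}.
    Root daisy: left subtree has 1 node {rye}, right has 0 { }.
    Root pear: left subtree has 0 nodes { }, right has 2 {fig, yew}.
      Root yew: left subtree has 1 node {fig}, right has 0 { }.
  Root rose: left subtree has 5 nodes {cedar, ivy, mint, elm, lime}, right has 0 { }.
    Root ivy: left subtree has 1 node {cedar}, right has 3 {mint, elm, lime}.
      Root lime: left subtree has 2 nodes {mint, elm}, right has 0 { }.
        Root elm: left subtree has 1 node {mint}, right has 0 { }.

fir bay daisy rye pear yew fig rose ivy cedar lime elm mint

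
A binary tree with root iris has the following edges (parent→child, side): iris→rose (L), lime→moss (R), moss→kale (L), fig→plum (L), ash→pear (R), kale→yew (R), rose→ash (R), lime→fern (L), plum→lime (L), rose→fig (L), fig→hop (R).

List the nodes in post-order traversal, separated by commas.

fern, yew, kale, moss, lime, plum, hop, fig, pear, ash, rose, iris

Post-order visits the left subtree, then the right subtree, then the node.
At iris: go left to rose.
  At rose: go left to fig.
    At fig: go left to plum.
      At plum: go left to lime.
        At lime: go left to fern.
          fern is a leaf — visit fern.
        At lime: go right to moss.
          At moss: go left to kale.
            At kale: no left child.
            At kale: go right to yew.
              yew is a leaf — visit yew.
            Visit kale.
          At moss: no right child.
          Visit moss.
        Visit lime.
      At plum: no right child.
      Visit plum.
    At fig: go right to hop.
      hop is a leaf — visit hop.
    Visit fig.
  At rose: go right to ash.
    At ash: no left child.
    At ash: go right to pear.
      pear is a leaf — visit pear.
    Visit ash.
  Visit rose.
At iris: no right child.
Visit iris.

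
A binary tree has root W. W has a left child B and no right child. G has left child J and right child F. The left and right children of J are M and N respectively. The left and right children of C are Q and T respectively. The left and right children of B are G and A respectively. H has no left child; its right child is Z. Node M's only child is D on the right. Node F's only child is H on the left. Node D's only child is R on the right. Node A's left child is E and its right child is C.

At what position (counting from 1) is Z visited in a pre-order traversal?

Pre-order visits the node, then its left subtree, then its right subtree.
Visit W.
At W: go left to B.
  Visit B.
  At B: go left to G.
    Visit G.
    At G: go left to J.
      Visit J.
      At J: go left to M.
        Visit M.
        At M: no left child.
        At M: go right to D.
          Visit D.
          At D: no left child.
          At D: go right to R.
            R is a leaf — visit R.
      At J: go right to N.
        N is a leaf — visit N.
    At G: go right to F.
      Visit F.
      At F: go left to H.
        Visit H.
        At H: no left child.
        At H: go right to Z.
          Z is a leaf — visit Z.
      At F: no right child.
  At B: go right to A.
    Visit A.
    At A: go left to E.
      E is a leaf — visit E.
    At A: go right to C.
      Visit C.
      At C: go left to Q.
        Q is a leaf — visit Q.
      At C: go right to T.
        T is a leaf — visit T.
At W: no right child.
Full pre-order sequence: W, B, G, J, M, D, R, N, F, H, Z, A, E, C, Q, T.

11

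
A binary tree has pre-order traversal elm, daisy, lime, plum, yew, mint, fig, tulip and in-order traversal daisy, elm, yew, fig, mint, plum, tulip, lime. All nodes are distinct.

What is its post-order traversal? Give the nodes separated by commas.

daisy, fig, mint, yew, tulip, plum, lime, elm

The first element of pre-order is the root; it splits in-order into left and right subtrees.
Root elm: left subtree has 1 node {daisy}, right has 6 {yew, fig, mint, plum, tulip, lime}.
  Root lime: left subtree has 5 nodes {yew, fig, mint, plum, tulip}, right has 0 { }.
    Root plum: left subtree has 3 nodes {yew, fig, mint}, right has 1 {tulip}.
      Root yew: left subtree has 0 nodes { }, right has 2 {fig, mint}.
        Root mint: left subtree has 1 node {fig}, right has 0 { }.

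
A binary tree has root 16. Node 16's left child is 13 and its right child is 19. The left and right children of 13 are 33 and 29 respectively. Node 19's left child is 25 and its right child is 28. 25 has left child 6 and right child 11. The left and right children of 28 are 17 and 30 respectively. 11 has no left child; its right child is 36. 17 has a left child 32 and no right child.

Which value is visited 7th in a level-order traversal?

28

Level-order visits nodes level by level from the root, left to right within each level.
Level 0: 16
Level 1: 13, 19
Level 2: 33, 29, 25, 28
Level 3: 6, 11, 17, 30
Level 4: 36, 32
Full level-order sequence: 16, 13, 19, 33, 29, 25, 28, 6, 11, 17, 30, 36, 32.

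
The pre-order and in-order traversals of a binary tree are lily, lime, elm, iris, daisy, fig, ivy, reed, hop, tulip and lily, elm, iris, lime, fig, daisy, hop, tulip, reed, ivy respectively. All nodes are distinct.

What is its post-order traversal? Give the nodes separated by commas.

iris, elm, fig, tulip, hop, reed, ivy, daisy, lime, lily

The first element of pre-order is the root; it splits in-order into left and right subtrees.
Root lily: left subtree has 0 nodes { }, right has 9 {elm, iris, lime, fig, daisy, hop, tulip, reed, ivy}.
  Root lime: left subtree has 2 nodes {elm, iris}, right has 6 {fig, daisy, hop, tulip, reed, ivy}.
    Root elm: left subtree has 0 nodes { }, right has 1 {iris}.
    Root daisy: left subtree has 1 node {fig}, right has 4 {hop, tulip, reed, ivy}.
      Root ivy: left subtree has 3 nodes {hop, tulip, reed}, right has 0 { }.
        Root reed: left subtree has 2 nodes {hop, tulip}, right has 0 { }.
          Root hop: left subtree has 0 nodes { }, right has 1 {tulip}.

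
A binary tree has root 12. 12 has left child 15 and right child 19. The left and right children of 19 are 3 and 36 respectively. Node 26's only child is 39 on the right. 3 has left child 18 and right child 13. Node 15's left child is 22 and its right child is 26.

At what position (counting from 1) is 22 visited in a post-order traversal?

1

Post-order visits the left subtree, then the right subtree, then the node.
At 12: go left to 15.
  At 15: go left to 22.
    22 is a leaf — visit 22.
  At 15: go right to 26.
    At 26: no left child.
    At 26: go right to 39.
      39 is a leaf — visit 39.
    Visit 26.
  Visit 15.
At 12: go right to 19.
  At 19: go left to 3.
    At 3: go left to 18.
      18 is a leaf — visit 18.
    At 3: go right to 13.
      13 is a leaf — visit 13.
    Visit 3.
  At 19: go right to 36.
    36 is a leaf — visit 36.
  Visit 19.
Visit 12.
Full post-order sequence: 22, 39, 26, 15, 18, 13, 3, 36, 19, 12.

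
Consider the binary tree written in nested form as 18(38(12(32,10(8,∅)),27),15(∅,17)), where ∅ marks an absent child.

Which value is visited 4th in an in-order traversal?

In-order visits the left subtree, then the node, then the right subtree.
At 18: go left to 38.
  At 38: go left to 12.
    At 12: go left to 32.
      32 is a leaf — visit 32.
    Visit 12.
    At 12: go right to 10.
      At 10: go left to 8.
        8 is a leaf — visit 8.
      Visit 10.
      At 10: no right child.
  Visit 38.
  At 38: go right to 27.
    27 is a leaf — visit 27.
Visit 18.
At 18: go right to 15.
  At 15: no left child.
  Visit 15.
  At 15: go right to 17.
    17 is a leaf — visit 17.
Full in-order sequence: 32, 12, 8, 10, 38, 27, 18, 15, 17.

10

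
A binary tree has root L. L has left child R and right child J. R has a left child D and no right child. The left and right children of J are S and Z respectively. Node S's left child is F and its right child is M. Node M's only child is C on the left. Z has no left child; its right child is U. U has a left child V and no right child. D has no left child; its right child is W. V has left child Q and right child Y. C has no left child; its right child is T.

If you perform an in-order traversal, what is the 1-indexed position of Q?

In-order visits the left subtree, then the node, then the right subtree.
At L: go left to R.
  At R: go left to D.
    At D: no left child.
    Visit D.
    At D: go right to W.
      W is a leaf — visit W.
  Visit R.
  At R: no right child.
Visit L.
At L: go right to J.
  At J: go left to S.
    At S: go left to F.
      F is a leaf — visit F.
    Visit S.
    At S: go right to M.
      At M: go left to C.
        At C: no left child.
        Visit C.
        At C: go right to T.
          T is a leaf — visit T.
      Visit M.
      At M: no right child.
  Visit J.
  At J: go right to Z.
    At Z: no left child.
    Visit Z.
    At Z: go right to U.
      At U: go left to V.
        At V: go left to Q.
          Q is a leaf — visit Q.
        Visit V.
        At V: go right to Y.
          Y is a leaf — visit Y.
      Visit U.
      At U: no right child.
Full in-order sequence: D, W, R, L, F, S, C, T, M, J, Z, Q, V, Y, U.

12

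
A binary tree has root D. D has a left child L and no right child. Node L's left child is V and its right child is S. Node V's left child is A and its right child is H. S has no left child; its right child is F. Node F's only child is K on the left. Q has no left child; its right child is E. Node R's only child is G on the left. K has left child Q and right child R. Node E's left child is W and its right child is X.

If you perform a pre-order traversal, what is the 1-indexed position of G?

Pre-order visits the node, then its left subtree, then its right subtree.
Visit D.
At D: go left to L.
  Visit L.
  At L: go left to V.
    Visit V.
    At V: go left to A.
      A is a leaf — visit A.
    At V: go right to H.
      H is a leaf — visit H.
  At L: go right to S.
    Visit S.
    At S: no left child.
    At S: go right to F.
      Visit F.
      At F: go left to K.
        Visit K.
        At K: go left to Q.
          Visit Q.
          At Q: no left child.
          At Q: go right to E.
            Visit E.
            At E: go left to W.
              W is a leaf — visit W.
            At E: go right to X.
              X is a leaf — visit X.
        At K: go right to R.
          Visit R.
          At R: go left to G.
            G is a leaf — visit G.
          At R: no right child.
      At F: no right child.
At D: no right child.
Full pre-order sequence: D, L, V, A, H, S, F, K, Q, E, W, X, R, G.

14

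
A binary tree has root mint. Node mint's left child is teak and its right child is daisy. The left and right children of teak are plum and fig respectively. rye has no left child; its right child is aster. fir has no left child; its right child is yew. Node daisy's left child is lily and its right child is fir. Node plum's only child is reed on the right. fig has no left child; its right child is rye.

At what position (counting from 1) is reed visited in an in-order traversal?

In-order visits the left subtree, then the node, then the right subtree.
At mint: go left to teak.
  At teak: go left to plum.
    At plum: no left child.
    Visit plum.
    At plum: go right to reed.
      reed is a leaf — visit reed.
  Visit teak.
  At teak: go right to fig.
    At fig: no left child.
    Visit fig.
    At fig: go right to rye.
      At rye: no left child.
      Visit rye.
      At rye: go right to aster.
        aster is a leaf — visit aster.
Visit mint.
At mint: go right to daisy.
  At daisy: go left to lily.
    lily is a leaf — visit lily.
  Visit daisy.
  At daisy: go right to fir.
    At fir: no left child.
    Visit fir.
    At fir: go right to yew.
      yew is a leaf — visit yew.
Full in-order sequence: plum, reed, teak, fig, rye, aster, mint, lily, daisy, fir, yew.

2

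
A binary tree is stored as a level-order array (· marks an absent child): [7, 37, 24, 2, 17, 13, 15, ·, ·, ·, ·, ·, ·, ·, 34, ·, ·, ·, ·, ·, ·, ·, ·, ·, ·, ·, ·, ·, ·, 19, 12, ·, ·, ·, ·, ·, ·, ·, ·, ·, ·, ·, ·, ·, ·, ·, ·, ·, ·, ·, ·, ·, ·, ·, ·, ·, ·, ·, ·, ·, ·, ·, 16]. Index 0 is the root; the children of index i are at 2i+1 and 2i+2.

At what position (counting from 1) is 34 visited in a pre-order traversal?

Pre-order visits the node, then its left subtree, then its right subtree.
Visit 7.
At 7: go left to 37.
  Visit 37.
  At 37: go left to 2.
    2 is a leaf — visit 2.
  At 37: go right to 17.
    17 is a leaf — visit 17.
At 7: go right to 24.
  Visit 24.
  At 24: go left to 13.
    13 is a leaf — visit 13.
  At 24: go right to 15.
    Visit 15.
    At 15: no left child.
    At 15: go right to 34.
      Visit 34.
      At 34: go left to 19.
        19 is a leaf — visit 19.
      At 34: go right to 12.
        Visit 12.
        At 12: no left child.
        At 12: go right to 16.
          16 is a leaf — visit 16.
Full pre-order sequence: 7, 37, 2, 17, 24, 13, 15, 34, 19, 12, 16.

8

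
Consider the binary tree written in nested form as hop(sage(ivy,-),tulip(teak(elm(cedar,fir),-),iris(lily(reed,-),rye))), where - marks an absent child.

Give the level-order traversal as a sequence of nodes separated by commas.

hop, sage, tulip, ivy, teak, iris, elm, lily, rye, cedar, fir, reed

Level-order visits nodes level by level from the root, left to right within each level.
Level 0: hop
Level 1: sage, tulip
Level 2: ivy, teak, iris
Level 3: elm, lily, rye
Level 4: cedar, fir, reed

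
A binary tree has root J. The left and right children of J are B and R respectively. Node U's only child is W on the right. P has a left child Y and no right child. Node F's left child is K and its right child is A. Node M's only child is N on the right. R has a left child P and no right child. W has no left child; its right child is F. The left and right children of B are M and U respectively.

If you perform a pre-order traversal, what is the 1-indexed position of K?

8

Pre-order visits the node, then its left subtree, then its right subtree.
Visit J.
At J: go left to B.
  Visit B.
  At B: go left to M.
    Visit M.
    At M: no left child.
    At M: go right to N.
      N is a leaf — visit N.
  At B: go right to U.
    Visit U.
    At U: no left child.
    At U: go right to W.
      Visit W.
      At W: no left child.
      At W: go right to F.
        Visit F.
        At F: go left to K.
          K is a leaf — visit K.
        At F: go right to A.
          A is a leaf — visit A.
At J: go right to R.
  Visit R.
  At R: go left to P.
    Visit P.
    At P: go left to Y.
      Y is a leaf — visit Y.
    At P: no right child.
  At R: no right child.
Full pre-order sequence: J, B, M, N, U, W, F, K, A, R, P, Y.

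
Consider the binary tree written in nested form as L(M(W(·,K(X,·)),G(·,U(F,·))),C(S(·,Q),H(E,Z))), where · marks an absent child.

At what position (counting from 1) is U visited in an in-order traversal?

In-order visits the left subtree, then the node, then the right subtree.
At L: go left to M.
  At M: go left to W.
    At W: no left child.
    Visit W.
    At W: go right to K.
      At K: go left to X.
        X is a leaf — visit X.
      Visit K.
      At K: no right child.
  Visit M.
  At M: go right to G.
    At G: no left child.
    Visit G.
    At G: go right to U.
      At U: go left to F.
        F is a leaf — visit F.
      Visit U.
      At U: no right child.
Visit L.
At L: go right to C.
  At C: go left to S.
    At S: no left child.
    Visit S.
    At S: go right to Q.
      Q is a leaf — visit Q.
  Visit C.
  At C: go right to H.
    At H: go left to E.
      E is a leaf — visit E.
    Visit H.
    At H: go right to Z.
      Z is a leaf — visit Z.
Full in-order sequence: W, X, K, M, G, F, U, L, S, Q, C, E, H, Z.

7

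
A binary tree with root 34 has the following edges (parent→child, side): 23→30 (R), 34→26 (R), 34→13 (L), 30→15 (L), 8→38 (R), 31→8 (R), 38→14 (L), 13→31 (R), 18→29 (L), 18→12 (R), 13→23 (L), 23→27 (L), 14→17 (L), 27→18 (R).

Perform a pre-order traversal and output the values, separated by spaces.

34 13 23 27 18 29 12 30 15 31 8 38 14 17 26

Pre-order visits the node, then its left subtree, then its right subtree.
Visit 34.
At 34: go left to 13.
  Visit 13.
  At 13: go left to 23.
    Visit 23.
    At 23: go left to 27.
      Visit 27.
      At 27: no left child.
      At 27: go right to 18.
        Visit 18.
        At 18: go left to 29.
          29 is a leaf — visit 29.
        At 18: go right to 12.
          12 is a leaf — visit 12.
    At 23: go right to 30.
      Visit 30.
      At 30: go left to 15.
        15 is a leaf — visit 15.
      At 30: no right child.
  At 13: go right to 31.
    Visit 31.
    At 31: no left child.
    At 31: go right to 8.
      Visit 8.
      At 8: no left child.
      At 8: go right to 38.
        Visit 38.
        At 38: go left to 14.
          Visit 14.
          At 14: go left to 17.
            17 is a leaf — visit 17.
          At 14: no right child.
        At 38: no right child.
At 34: go right to 26.
  26 is a leaf — visit 26.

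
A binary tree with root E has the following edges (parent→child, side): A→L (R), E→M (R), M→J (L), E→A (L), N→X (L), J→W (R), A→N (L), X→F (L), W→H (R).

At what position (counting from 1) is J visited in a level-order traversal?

Level-order visits nodes level by level from the root, left to right within each level.
Level 0: E
Level 1: A, M
Level 2: N, L, J
Level 3: X, W
Level 4: F, H
Full level-order sequence: E, A, M, N, L, J, X, W, F, H.

6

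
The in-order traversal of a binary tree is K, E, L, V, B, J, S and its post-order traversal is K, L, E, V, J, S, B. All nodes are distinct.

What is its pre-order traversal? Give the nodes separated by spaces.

The last element of post-order is the root; it splits in-order into left and right subtrees.
Root B: left subtree has 4 nodes {K, E, L, V}, right has 2 {J, S}.
  Root V: left subtree has 3 nodes {K, E, L}, right has 0 { }.
    Root E: left subtree has 1 node {K}, right has 1 {L}.
  Root S: left subtree has 1 node {J}, right has 0 { }.

B V E K L S J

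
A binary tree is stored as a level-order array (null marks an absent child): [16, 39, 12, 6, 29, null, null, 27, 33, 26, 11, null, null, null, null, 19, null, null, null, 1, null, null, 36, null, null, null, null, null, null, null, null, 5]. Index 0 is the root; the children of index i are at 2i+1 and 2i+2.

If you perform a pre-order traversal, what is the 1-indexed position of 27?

4

Pre-order visits the node, then its left subtree, then its right subtree.
Visit 16.
At 16: go left to 39.
  Visit 39.
  At 39: go left to 6.
    Visit 6.
    At 6: go left to 27.
      Visit 27.
      At 27: go left to 19.
        Visit 19.
        At 19: go left to 5.
          5 is a leaf — visit 5.
        At 19: no right child.
      At 27: no right child.
    At 6: go right to 33.
      33 is a leaf — visit 33.
  At 39: go right to 29.
    Visit 29.
    At 29: go left to 26.
      Visit 26.
      At 26: go left to 1.
        1 is a leaf — visit 1.
      At 26: no right child.
    At 29: go right to 11.
      Visit 11.
      At 11: no left child.
      At 11: go right to 36.
        36 is a leaf — visit 36.
At 16: go right to 12.
  12 is a leaf — visit 12.
Full pre-order sequence: 16, 39, 6, 27, 19, 5, 33, 29, 26, 1, 11, 36, 12.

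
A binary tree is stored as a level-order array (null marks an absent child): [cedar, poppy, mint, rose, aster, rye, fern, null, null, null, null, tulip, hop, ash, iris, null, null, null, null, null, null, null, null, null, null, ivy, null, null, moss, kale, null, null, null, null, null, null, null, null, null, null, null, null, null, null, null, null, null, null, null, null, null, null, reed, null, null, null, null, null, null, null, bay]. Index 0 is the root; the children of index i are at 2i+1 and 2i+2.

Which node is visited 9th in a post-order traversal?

Post-order visits the left subtree, then the right subtree, then the node.
At cedar: go left to poppy.
  At poppy: go left to rose.
    rose is a leaf — visit rose.
  At poppy: go right to aster.
    aster is a leaf — visit aster.
  Visit poppy.
At cedar: go right to mint.
  At mint: go left to rye.
    At rye: go left to tulip.
      tulip is a leaf — visit tulip.
    At rye: go right to hop.
      At hop: go left to ivy.
        At ivy: no left child.
        At ivy: go right to reed.
          reed is a leaf — visit reed.
        Visit ivy.
      At hop: no right child.
      Visit hop.
    Visit rye.
  At mint: go right to fern.
    At fern: go left to ash.
      At ash: no left child.
      At ash: go right to moss.
        moss is a leaf — visit moss.
      Visit ash.
    At fern: go right to iris.
      At iris: go left to kale.
        At kale: no left child.
        At kale: go right to bay.
          bay is a leaf — visit bay.
        Visit kale.
      At iris: no right child.
      Visit iris.
    Visit fern.
  Visit mint.
Visit cedar.
Full post-order sequence: rose, aster, poppy, tulip, reed, ivy, hop, rye, moss, ash, bay, kale, iris, fern, mint, cedar.

moss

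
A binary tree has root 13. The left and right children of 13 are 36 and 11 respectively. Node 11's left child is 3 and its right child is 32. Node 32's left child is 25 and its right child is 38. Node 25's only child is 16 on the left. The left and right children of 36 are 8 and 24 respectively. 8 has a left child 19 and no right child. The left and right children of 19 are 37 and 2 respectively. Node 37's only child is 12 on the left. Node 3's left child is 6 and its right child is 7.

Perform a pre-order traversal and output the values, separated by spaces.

Pre-order visits the node, then its left subtree, then its right subtree.
Visit 13.
At 13: go left to 36.
  Visit 36.
  At 36: go left to 8.
    Visit 8.
    At 8: go left to 19.
      Visit 19.
      At 19: go left to 37.
        Visit 37.
        At 37: go left to 12.
          12 is a leaf — visit 12.
        At 37: no right child.
      At 19: go right to 2.
        2 is a leaf — visit 2.
    At 8: no right child.
  At 36: go right to 24.
    24 is a leaf — visit 24.
At 13: go right to 11.
  Visit 11.
  At 11: go left to 3.
    Visit 3.
    At 3: go left to 6.
      6 is a leaf — visit 6.
    At 3: go right to 7.
      7 is a leaf — visit 7.
  At 11: go right to 32.
    Visit 32.
    At 32: go left to 25.
      Visit 25.
      At 25: go left to 16.
        16 is a leaf — visit 16.
      At 25: no right child.
    At 32: go right to 38.
      38 is a leaf — visit 38.

13 36 8 19 37 12 2 24 11 3 6 7 32 25 16 38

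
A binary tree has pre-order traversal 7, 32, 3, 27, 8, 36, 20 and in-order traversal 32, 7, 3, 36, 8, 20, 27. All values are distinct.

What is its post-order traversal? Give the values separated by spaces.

32 36 20 8 27 3 7

The first element of pre-order is the root; it splits in-order into left and right subtrees.
Root 7: left subtree has 1 node {32}, right has 5 {3, 36, 8, 20, 27}.
  Root 3: left subtree has 0 nodes { }, right has 4 {36, 8, 20, 27}.
    Root 27: left subtree has 3 nodes {36, 8, 20}, right has 0 { }.
      Root 8: left subtree has 1 node {36}, right has 1 {20}.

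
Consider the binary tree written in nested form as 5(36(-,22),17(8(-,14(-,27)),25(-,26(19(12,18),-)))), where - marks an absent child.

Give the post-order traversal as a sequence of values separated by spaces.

22 36 27 14 8 12 18 19 26 25 17 5

Post-order visits the left subtree, then the right subtree, then the node.
At 5: go left to 36.
  At 36: no left child.
  At 36: go right to 22.
    22 is a leaf — visit 22.
  Visit 36.
At 5: go right to 17.
  At 17: go left to 8.
    At 8: no left child.
    At 8: go right to 14.
      At 14: no left child.
      At 14: go right to 27.
        27 is a leaf — visit 27.
      Visit 14.
    Visit 8.
  At 17: go right to 25.
    At 25: no left child.
    At 25: go right to 26.
      At 26: go left to 19.
        At 19: go left to 12.
          12 is a leaf — visit 12.
        At 19: go right to 18.
          18 is a leaf — visit 18.
        Visit 19.
      At 26: no right child.
      Visit 26.
    Visit 25.
  Visit 17.
Visit 5.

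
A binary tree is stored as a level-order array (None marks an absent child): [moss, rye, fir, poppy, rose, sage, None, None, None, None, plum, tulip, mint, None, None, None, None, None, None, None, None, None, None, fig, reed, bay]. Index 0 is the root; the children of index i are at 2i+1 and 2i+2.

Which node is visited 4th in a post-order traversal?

Post-order visits the left subtree, then the right subtree, then the node.
At moss: go left to rye.
  At rye: go left to poppy.
    poppy is a leaf — visit poppy.
  At rye: go right to rose.
    At rose: no left child.
    At rose: go right to plum.
      plum is a leaf — visit plum.
    Visit rose.
  Visit rye.
At moss: go right to fir.
  At fir: go left to sage.
    At sage: go left to tulip.
      At tulip: go left to fig.
        fig is a leaf — visit fig.
      At tulip: go right to reed.
        reed is a leaf — visit reed.
      Visit tulip.
    At sage: go right to mint.
      At mint: go left to bay.
        bay is a leaf — visit bay.
      At mint: no right child.
      Visit mint.
    Visit sage.
  At fir: no right child.
  Visit fir.
Visit moss.
Full post-order sequence: poppy, plum, rose, rye, fig, reed, tulip, bay, mint, sage, fir, moss.

rye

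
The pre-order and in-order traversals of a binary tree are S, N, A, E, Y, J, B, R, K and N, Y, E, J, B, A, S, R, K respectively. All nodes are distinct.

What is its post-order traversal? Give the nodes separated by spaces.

Y B J E A N K R S

The first element of pre-order is the root; it splits in-order into left and right subtrees.
Root S: left subtree has 6 nodes {N, Y, E, J, B, A}, right has 2 {R, K}.
  Root N: left subtree has 0 nodes { }, right has 5 {Y, E, J, B, A}.
    Root A: left subtree has 4 nodes {Y, E, J, B}, right has 0 { }.
      Root E: left subtree has 1 node {Y}, right has 2 {J, B}.
        Root J: left subtree has 0 nodes { }, right has 1 {B}.
  Root R: left subtree has 0 nodes { }, right has 1 {K}.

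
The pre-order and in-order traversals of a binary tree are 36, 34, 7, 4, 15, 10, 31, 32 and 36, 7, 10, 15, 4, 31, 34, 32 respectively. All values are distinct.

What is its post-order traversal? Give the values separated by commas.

10, 15, 31, 4, 7, 32, 34, 36

The first element of pre-order is the root; it splits in-order into left and right subtrees.
Root 36: left subtree has 0 nodes { }, right has 7 {7, 10, 15, 4, 31, 34, 32}.
  Root 34: left subtree has 5 nodes {7, 10, 15, 4, 31}, right has 1 {32}.
    Root 7: left subtree has 0 nodes { }, right has 4 {10, 15, 4, 31}.
      Root 4: left subtree has 2 nodes {10, 15}, right has 1 {31}.
        Root 15: left subtree has 1 node {10}, right has 0 { }.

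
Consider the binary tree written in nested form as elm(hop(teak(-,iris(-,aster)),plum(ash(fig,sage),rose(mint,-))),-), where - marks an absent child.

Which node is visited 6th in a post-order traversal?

Post-order visits the left subtree, then the right subtree, then the node.
At elm: go left to hop.
  At hop: go left to teak.
    At teak: no left child.
    At teak: go right to iris.
      At iris: no left child.
      At iris: go right to aster.
        aster is a leaf — visit aster.
      Visit iris.
    Visit teak.
  At hop: go right to plum.
    At plum: go left to ash.
      At ash: go left to fig.
        fig is a leaf — visit fig.
      At ash: go right to sage.
        sage is a leaf — visit sage.
      Visit ash.
    At plum: go right to rose.
      At rose: go left to mint.
        mint is a leaf — visit mint.
      At rose: no right child.
      Visit rose.
    Visit plum.
  Visit hop.
At elm: no right child.
Visit elm.
Full post-order sequence: aster, iris, teak, fig, sage, ash, mint, rose, plum, hop, elm.

ash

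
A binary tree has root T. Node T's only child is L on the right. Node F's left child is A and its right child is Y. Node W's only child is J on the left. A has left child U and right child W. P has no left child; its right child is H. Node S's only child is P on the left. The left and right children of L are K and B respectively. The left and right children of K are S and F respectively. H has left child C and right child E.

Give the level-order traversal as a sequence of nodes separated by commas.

T, L, K, B, S, F, P, A, Y, H, U, W, C, E, J

Level-order visits nodes level by level from the root, left to right within each level.
Level 0: T
Level 1: L
Level 2: K, B
Level 3: S, F
Level 4: P, A, Y
Level 5: H, U, W
Level 6: C, E, J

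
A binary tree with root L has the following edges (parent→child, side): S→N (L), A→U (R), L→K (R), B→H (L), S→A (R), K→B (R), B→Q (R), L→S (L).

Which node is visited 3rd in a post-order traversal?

A

Post-order visits the left subtree, then the right subtree, then the node.
At L: go left to S.
  At S: go left to N.
    N is a leaf — visit N.
  At S: go right to A.
    At A: no left child.
    At A: go right to U.
      U is a leaf — visit U.
    Visit A.
  Visit S.
At L: go right to K.
  At K: no left child.
  At K: go right to B.
    At B: go left to H.
      H is a leaf — visit H.
    At B: go right to Q.
      Q is a leaf — visit Q.
    Visit B.
  Visit K.
Visit L.
Full post-order sequence: N, U, A, S, H, Q, B, K, L.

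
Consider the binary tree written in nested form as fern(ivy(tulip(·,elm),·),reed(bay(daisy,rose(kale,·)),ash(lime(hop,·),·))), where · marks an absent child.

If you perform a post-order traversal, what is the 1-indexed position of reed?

11

Post-order visits the left subtree, then the right subtree, then the node.
At fern: go left to ivy.
  At ivy: go left to tulip.
    At tulip: no left child.
    At tulip: go right to elm.
      elm is a leaf — visit elm.
    Visit tulip.
  At ivy: no right child.
  Visit ivy.
At fern: go right to reed.
  At reed: go left to bay.
    At bay: go left to daisy.
      daisy is a leaf — visit daisy.
    At bay: go right to rose.
      At rose: go left to kale.
        kale is a leaf — visit kale.
      At rose: no right child.
      Visit rose.
    Visit bay.
  At reed: go right to ash.
    At ash: go left to lime.
      At lime: go left to hop.
        hop is a leaf — visit hop.
      At lime: no right child.
      Visit lime.
    At ash: no right child.
    Visit ash.
  Visit reed.
Visit fern.
Full post-order sequence: elm, tulip, ivy, daisy, kale, rose, bay, hop, lime, ash, reed, fern.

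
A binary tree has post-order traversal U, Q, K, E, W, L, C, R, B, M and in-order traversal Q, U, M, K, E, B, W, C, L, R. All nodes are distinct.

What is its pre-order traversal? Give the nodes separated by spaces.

M Q U B E K R C W L

The last element of post-order is the root; it splits in-order into left and right subtrees.
Root M: left subtree has 2 nodes {Q, U}, right has 7 {K, E, B, W, C, L, R}.
  Root Q: left subtree has 0 nodes { }, right has 1 {U}.
  Root B: left subtree has 2 nodes {K, E}, right has 4 {W, C, L, R}.
    Root E: left subtree has 1 node {K}, right has 0 { }.
    Root R: left subtree has 3 nodes {W, C, L}, right has 0 { }.
      Root C: left subtree has 1 node {W}, right has 1 {L}.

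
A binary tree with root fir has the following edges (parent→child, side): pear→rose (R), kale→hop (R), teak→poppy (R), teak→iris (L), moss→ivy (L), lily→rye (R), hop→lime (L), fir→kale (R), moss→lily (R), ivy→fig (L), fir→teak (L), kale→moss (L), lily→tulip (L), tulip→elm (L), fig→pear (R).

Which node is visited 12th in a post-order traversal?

moss

Post-order visits the left subtree, then the right subtree, then the node.
At fir: go left to teak.
  At teak: go left to iris.
    iris is a leaf — visit iris.
  At teak: go right to poppy.
    poppy is a leaf — visit poppy.
  Visit teak.
At fir: go right to kale.
  At kale: go left to moss.
    At moss: go left to ivy.
      At ivy: go left to fig.
        At fig: no left child.
        At fig: go right to pear.
          At pear: no left child.
          At pear: go right to rose.
            rose is a leaf — visit rose.
          Visit pear.
        Visit fig.
      At ivy: no right child.
      Visit ivy.
    At moss: go right to lily.
      At lily: go left to tulip.
        At tulip: go left to elm.
          elm is a leaf — visit elm.
        At tulip: no right child.
        Visit tulip.
      At lily: go right to rye.
        rye is a leaf — visit rye.
      Visit lily.
    Visit moss.
  At kale: go right to hop.
    At hop: go left to lime.
      lime is a leaf — visit lime.
    At hop: no right child.
    Visit hop.
  Visit kale.
Visit fir.
Full post-order sequence: iris, poppy, teak, rose, pear, fig, ivy, elm, tulip, rye, lily, moss, lime, hop, kale, fir.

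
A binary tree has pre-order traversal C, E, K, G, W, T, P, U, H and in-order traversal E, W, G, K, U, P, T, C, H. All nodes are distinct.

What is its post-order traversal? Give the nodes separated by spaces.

The first element of pre-order is the root; it splits in-order into left and right subtrees.
Root C: left subtree has 7 nodes {E, W, G, K, U, P, T}, right has 1 {H}.
  Root E: left subtree has 0 nodes { }, right has 6 {W, G, K, U, P, T}.
    Root K: left subtree has 2 nodes {W, G}, right has 3 {U, P, T}.
      Root G: left subtree has 1 node {W}, right has 0 { }.
      Root T: left subtree has 2 nodes {U, P}, right has 0 { }.
        Root P: left subtree has 1 node {U}, right has 0 { }.

W G U P T K E H C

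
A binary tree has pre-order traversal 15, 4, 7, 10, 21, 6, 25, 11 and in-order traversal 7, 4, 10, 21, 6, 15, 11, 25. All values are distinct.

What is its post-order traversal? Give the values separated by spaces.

The first element of pre-order is the root; it splits in-order into left and right subtrees.
Root 15: left subtree has 5 nodes {7, 4, 10, 21, 6}, right has 2 {11, 25}.
  Root 4: left subtree has 1 node {7}, right has 3 {10, 21, 6}.
    Root 10: left subtree has 0 nodes { }, right has 2 {21, 6}.
      Root 21: left subtree has 0 nodes { }, right has 1 {6}.
  Root 25: left subtree has 1 node {11}, right has 0 { }.

7 6 21 10 4 11 25 15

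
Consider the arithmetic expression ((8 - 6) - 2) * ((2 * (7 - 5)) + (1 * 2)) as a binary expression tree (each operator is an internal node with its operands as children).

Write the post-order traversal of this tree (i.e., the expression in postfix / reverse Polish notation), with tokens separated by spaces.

Post-order on an expression tree gives postfix notation: for each operator, emit left operand, right operand, then the operator.

8 6 - 2 - 2 7 5 - * 1 2 * + *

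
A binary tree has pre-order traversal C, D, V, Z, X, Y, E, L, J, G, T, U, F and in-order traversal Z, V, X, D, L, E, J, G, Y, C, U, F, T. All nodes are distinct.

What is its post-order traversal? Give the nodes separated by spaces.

The first element of pre-order is the root; it splits in-order into left and right subtrees.
Root C: left subtree has 9 nodes {Z, V, X, D, L, E, J, G, Y}, right has 3 {U, F, T}.
  Root D: left subtree has 3 nodes {Z, V, X}, right has 5 {L, E, J, G, Y}.
    Root V: left subtree has 1 node {Z}, right has 1 {X}.
    Root Y: left subtree has 4 nodes {L, E, J, G}, right has 0 { }.
      Root E: left subtree has 1 node {L}, right has 2 {J, G}.
        Root J: left subtree has 0 nodes { }, right has 1 {G}.
  Root T: left subtree has 2 nodes {U, F}, right has 0 { }.
    Root U: left subtree has 0 nodes { }, right has 1 {F}.

Z X V L G J E Y D F U T C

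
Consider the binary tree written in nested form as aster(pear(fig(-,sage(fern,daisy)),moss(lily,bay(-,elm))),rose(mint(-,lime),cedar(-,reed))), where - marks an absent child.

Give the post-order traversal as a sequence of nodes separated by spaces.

Post-order visits the left subtree, then the right subtree, then the node.
At aster: go left to pear.
  At pear: go left to fig.
    At fig: no left child.
    At fig: go right to sage.
      At sage: go left to fern.
        fern is a leaf — visit fern.
      At sage: go right to daisy.
        daisy is a leaf — visit daisy.
      Visit sage.
    Visit fig.
  At pear: go right to moss.
    At moss: go left to lily.
      lily is a leaf — visit lily.
    At moss: go right to bay.
      At bay: no left child.
      At bay: go right to elm.
        elm is a leaf — visit elm.
      Visit bay.
    Visit moss.
  Visit pear.
At aster: go right to rose.
  At rose: go left to mint.
    At mint: no left child.
    At mint: go right to lime.
      lime is a leaf — visit lime.
    Visit mint.
  At rose: go right to cedar.
    At cedar: no left child.
    At cedar: go right to reed.
      reed is a leaf — visit reed.
    Visit cedar.
  Visit rose.
Visit aster.

fern daisy sage fig lily elm bay moss pear lime mint reed cedar rose aster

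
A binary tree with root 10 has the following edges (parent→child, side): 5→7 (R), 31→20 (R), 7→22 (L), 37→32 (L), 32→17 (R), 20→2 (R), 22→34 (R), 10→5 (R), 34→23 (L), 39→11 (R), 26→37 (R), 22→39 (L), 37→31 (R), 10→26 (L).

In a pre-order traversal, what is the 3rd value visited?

Pre-order visits the node, then its left subtree, then its right subtree.
Visit 10.
At 10: go left to 26.
  Visit 26.
  At 26: no left child.
  At 26: go right to 37.
    Visit 37.
    At 37: go left to 32.
      Visit 32.
      At 32: no left child.
      At 32: go right to 17.
        17 is a leaf — visit 17.
    At 37: go right to 31.
      Visit 31.
      At 31: no left child.
      At 31: go right to 20.
        Visit 20.
        At 20: no left child.
        At 20: go right to 2.
          2 is a leaf — visit 2.
At 10: go right to 5.
  Visit 5.
  At 5: no left child.
  At 5: go right to 7.
    Visit 7.
    At 7: go left to 22.
      Visit 22.
      At 22: go left to 39.
        Visit 39.
        At 39: no left child.
        At 39: go right to 11.
          11 is a leaf — visit 11.
      At 22: go right to 34.
        Visit 34.
        At 34: go left to 23.
          23 is a leaf — visit 23.
        At 34: no right child.
    At 7: no right child.
Full pre-order sequence: 10, 26, 37, 32, 17, 31, 20, 2, 5, 7, 22, 39, 11, 34, 23.

37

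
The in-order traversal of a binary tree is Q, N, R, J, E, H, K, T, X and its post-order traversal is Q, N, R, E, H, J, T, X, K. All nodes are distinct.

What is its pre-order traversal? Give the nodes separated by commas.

The last element of post-order is the root; it splits in-order into left and right subtrees.
Root K: left subtree has 6 nodes {Q, N, R, J, E, H}, right has 2 {T, X}.
  Root J: left subtree has 3 nodes {Q, N, R}, right has 2 {E, H}.
    Root R: left subtree has 2 nodes {Q, N}, right has 0 { }.
      Root N: left subtree has 1 node {Q}, right has 0 { }.
    Root H: left subtree has 1 node {E}, right has 0 { }.
  Root X: left subtree has 1 node {T}, right has 0 { }.

K, J, R, N, Q, H, E, X, T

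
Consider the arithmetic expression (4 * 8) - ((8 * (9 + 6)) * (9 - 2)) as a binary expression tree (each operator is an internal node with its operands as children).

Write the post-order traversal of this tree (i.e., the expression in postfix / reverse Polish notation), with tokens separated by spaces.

Post-order on an expression tree gives postfix notation: for each operator, emit left operand, right operand, then the operator.

4 8 * 8 9 6 + * 9 2 - * -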